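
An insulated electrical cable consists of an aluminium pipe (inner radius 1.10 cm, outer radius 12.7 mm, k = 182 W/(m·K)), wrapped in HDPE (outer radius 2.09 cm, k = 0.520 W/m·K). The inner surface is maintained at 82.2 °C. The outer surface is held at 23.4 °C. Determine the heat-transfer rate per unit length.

Q' = 385 W/m

Treat each layer as a resistance in series:
  R'_aluminium = ln(0.0127/0.0110)/(2πk) = 0.1437/(2π·182) = 1.257×10^-4 m·K/W
  R'_HDPE = ln(0.0209/0.0127)/(2πk) = 0.4981/(2π·0.520) = 0.1525 m·K/W
ΣR = 1.257×10^-4 + 0.1525 = 0.1526 m·K/W
Q' = ΔT/ΣR = (82.2 °C − 23.4 °C)/0.1526 = 385 W/m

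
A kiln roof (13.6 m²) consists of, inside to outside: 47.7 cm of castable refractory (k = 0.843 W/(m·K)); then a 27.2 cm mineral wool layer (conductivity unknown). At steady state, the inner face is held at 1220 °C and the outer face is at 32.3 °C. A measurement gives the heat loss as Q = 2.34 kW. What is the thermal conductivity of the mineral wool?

k = 0.0429 W/m·K

ΣR = ΔT/Q = |1220 − 32.3|/2340 = 0.5076 K/W
Known resistances:
  R_castable refractory = L/(kA) = 0.477/(0.843·13.6) = 0.04161 K/W
R_mineral wool = ΣR − ΣR_known = 0.5076 − 0.04161 = 0.4660 K/W
L/(kA) = 0.4660 ⇒ k = 0.272/(0.4660·13.6) = 0.0429 W/m·K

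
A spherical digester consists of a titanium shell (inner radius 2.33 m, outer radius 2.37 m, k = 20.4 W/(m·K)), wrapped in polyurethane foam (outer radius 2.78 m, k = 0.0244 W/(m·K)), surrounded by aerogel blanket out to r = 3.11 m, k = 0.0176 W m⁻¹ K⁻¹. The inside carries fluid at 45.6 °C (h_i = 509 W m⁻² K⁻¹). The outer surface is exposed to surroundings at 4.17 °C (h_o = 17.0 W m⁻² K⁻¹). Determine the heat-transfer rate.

Q = 110 W

Series thermal resistances, inner to outer:
  R_conv,in = 1/(4πr²h) = 1/(4π·2.33²·509) = 2.880×10^-5 K/W
  R_titanium = (1/2.33 − 1/2.37)/(4πk) = 0.007244/(4π·20.4) = 2.826×10^-5 K/W
  R_polyurethane foam = (1/2.37 − 1/2.78)/(4πk) = 0.06223/(4π·0.0244) = 0.2030 K/W
  R_aerogel blanket = (1/2.78 − 1/3.11)/(4πk) = 0.03817/(4π·0.0176) = 0.1726 K/W
  R_conv,out = 1/(4πr²h) = 1/(4π·3.11²·17.0) = 4.840×10^-4 K/W
ΣR = 2.880×10^-5 + 2.826×10^-5 + 0.2030 + 0.1726 + 4.840×10^-4 = 0.3761 K/W
Q = ΔT/ΣR = (45.6 °C − 4.17 °C)/0.3761 = 110 W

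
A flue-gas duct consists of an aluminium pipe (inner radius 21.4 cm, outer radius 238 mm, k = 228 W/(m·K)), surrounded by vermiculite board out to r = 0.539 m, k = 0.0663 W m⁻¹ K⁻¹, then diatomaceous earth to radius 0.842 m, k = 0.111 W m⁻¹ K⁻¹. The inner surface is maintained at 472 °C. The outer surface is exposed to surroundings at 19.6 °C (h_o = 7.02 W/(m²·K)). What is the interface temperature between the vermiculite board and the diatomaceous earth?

Resistance network (inner→outer):
  R'_aluminium = ln(0.238/0.214)/(2πk) = 0.1063/(2π·228) = 7.420×10^-5 m·K/W
  R'_vermiculite board = ln(0.539/0.238)/(2πk) = 0.8174/(2π·0.0663) = 1.962 m·K/W
  R'_diatomaceous earth = ln(0.842/0.539)/(2πk) = 0.4461/(2π·0.111) = 0.6396 m·K/W
  R'_conv,out = 1/(2πr h) = 1/(2π·0.842·7.02) = 0.02693 m·K/W
ΣR = 7.420×10^-5 + 1.962 + 0.6396 + 0.02693 = 2.629 m·K/W
Q' = ΔT/ΣR = (472 °C − 19.6 °C)/2.629 = 172.1 W/m
From the inner boundary to the vermiculite board/diatomaceous earth interface, ΣR_partial = 1.962 m·K/W.
T_interface = T_in − Q'·ΣR_partial = 472 °C − (172.1)(1.962) = 134 °C

T = 134 °C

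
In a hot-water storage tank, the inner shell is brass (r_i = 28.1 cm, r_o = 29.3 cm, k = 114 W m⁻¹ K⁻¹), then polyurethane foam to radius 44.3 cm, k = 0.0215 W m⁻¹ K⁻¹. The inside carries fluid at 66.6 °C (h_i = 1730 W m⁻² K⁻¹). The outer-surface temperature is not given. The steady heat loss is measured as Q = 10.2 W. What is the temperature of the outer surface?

Series resistances:
  R_conv,in = 1/(4πr²h) = 1/(4π·0.281²·1730) = 5.825×10^-4 K/W
  R_brass = (1/0.281 − 1/0.293)/(4πk) = 0.1457/(4π·114) = 1.017×10^-4 K/W
  R_polyurethane foam = (1/0.293 − 1/0.443)/(4πk) = 1.156/(4π·0.0215) = 4.277 K/W
ΣR = 4.278 K/W
ΔT = Q·ΣR = 10.2 × 4.278 = 43.64 K
Heat flows outward, so T_out = T_in − ΔT = 66.6 − 43.64 = 23.0 °C

T_out = 23.0 °C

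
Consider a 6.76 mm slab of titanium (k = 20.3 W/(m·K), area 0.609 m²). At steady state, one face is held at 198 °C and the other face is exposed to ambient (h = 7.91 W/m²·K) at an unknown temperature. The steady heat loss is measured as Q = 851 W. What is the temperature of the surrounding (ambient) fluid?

T_out = 20.9 °C

Series resistances:
  R_titanium = L/(kA) = 0.00676/(20.3·0.609) = 5.468×10^-4 K/W
  R_conv,out = 1/(hA) = 1/(7.91·0.609) = 0.2076 K/W
ΣR = 0.2081 K/W
ΔT = Q·ΣR = 851 × 0.2081 = 177.1 K
Heat flows outward, so T_out = T_in − ΔT = 198 − 177.1 = 20.9 °C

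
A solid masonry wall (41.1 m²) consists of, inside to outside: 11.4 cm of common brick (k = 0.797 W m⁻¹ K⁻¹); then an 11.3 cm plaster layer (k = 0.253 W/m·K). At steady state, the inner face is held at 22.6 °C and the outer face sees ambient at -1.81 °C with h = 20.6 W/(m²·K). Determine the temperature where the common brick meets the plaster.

Resistance network (inner→outer):
  R_common brick = L/(kA) = 0.114/(0.797·41.1) = 0.003480 K/W
  R_plaster = L/(kA) = 0.113/(0.253·41.1) = 0.01087 K/W
  R_conv,out = 1/(hA) = 1/(20.6·41.1) = 0.001181 K/W
ΣR = 0.003480 + 0.01087 + 0.001181 = 0.01553 K/W
Q = ΔT/ΣR = (22.6 °C − -1.81 °C)/0.01553 = 1572 W
From the inner boundary to the common brick/plaster interface, ΣR_partial = 0.003480 K/W.
T_interface = T_in − Q·ΣR_partial = 22.6 °C − (1572)(0.003480) = 17.1 °C

T = 17.1 °C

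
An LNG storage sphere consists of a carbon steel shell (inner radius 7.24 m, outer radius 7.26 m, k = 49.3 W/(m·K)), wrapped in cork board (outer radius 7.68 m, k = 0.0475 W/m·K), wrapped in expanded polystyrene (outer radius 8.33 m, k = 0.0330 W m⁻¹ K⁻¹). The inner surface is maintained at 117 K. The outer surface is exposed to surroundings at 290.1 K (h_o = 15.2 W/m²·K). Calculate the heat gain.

Resistance network (inner→outer):
  R_carbon steel = (1/7.24 − 1/7.26)/(4πk) = 3.805×10^-4/(4π·49.3) = 6.142×10^-7 K/W
  R_cork board = (1/7.26 − 1/7.68)/(4πk) = 0.007533/(4π·0.0475) = 0.01262 K/W
  R_expanded polystyrene = (1/7.68 − 1/8.33)/(4πk) = 0.01016/(4π·0.0330) = 0.02450 K/W
  R_conv,out = 1/(4πr²h) = 1/(4π·8.33²·15.2) = 7.545×10^-5 K/W
ΣR = 6.142×10^-7 + 0.01262 + 0.02450 + 7.545×10^-5 = 0.03720 K/W
Q = ΔT/ΣR = (117 K − 290.1 K)/0.03720 = -4650 W
(Negative Q ⇒ heat flows inward; heat gain = 4650 W.)

Q = 4.65 kW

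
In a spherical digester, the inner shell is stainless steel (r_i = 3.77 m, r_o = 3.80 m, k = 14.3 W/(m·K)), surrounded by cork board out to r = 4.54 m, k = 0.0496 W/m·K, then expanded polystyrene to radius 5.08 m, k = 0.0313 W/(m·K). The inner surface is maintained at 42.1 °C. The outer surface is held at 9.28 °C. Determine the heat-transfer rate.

Resistance network (inner→outer):
  R_stainless steel = (1/3.77 − 1/3.80)/(4πk) = 0.002094/(4π·14.3) = 1.165×10^-5 K/W
  R_cork board = (1/3.80 − 1/4.54)/(4πk) = 0.04289/(4π·0.0496) = 0.06882 K/W
  R_expanded polystyrene = (1/4.54 − 1/5.08)/(4πk) = 0.02341/(4π·0.0313) = 0.05953 K/W
ΣR = 1.165×10^-5 + 0.06882 + 0.05953 = 0.1284 K/W
Q = ΔT/ΣR = (42.1 °C − 9.28 °C)/0.1284 = 256 W

Q = 256 W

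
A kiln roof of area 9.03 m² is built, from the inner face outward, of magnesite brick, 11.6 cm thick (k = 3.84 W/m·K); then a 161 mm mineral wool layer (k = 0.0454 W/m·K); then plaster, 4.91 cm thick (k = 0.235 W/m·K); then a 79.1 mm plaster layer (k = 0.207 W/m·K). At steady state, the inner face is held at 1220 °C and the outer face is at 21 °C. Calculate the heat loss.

Q = 2.60 kW

Resistance network (inner→outer):
  R_magnesite brick = L/(kA) = 0.116/(3.84·9.03) = 0.003345 K/W
  R_mineral wool = L/(kA) = 0.161/(0.0454·9.03) = 0.3927 K/W
  R_plaster = L/(kA) = 0.0491/(0.235·9.03) = 0.02314 K/W
  R_plaster = L/(kA) = 0.0791/(0.207·9.03) = 0.04232 K/W
ΣR = 0.003345 + 0.3927 + 0.02314 + 0.04232 = 0.4615 K/W
Q = ΔT/ΣR = (1220 °C − 21 °C)/0.4615 = 2600 W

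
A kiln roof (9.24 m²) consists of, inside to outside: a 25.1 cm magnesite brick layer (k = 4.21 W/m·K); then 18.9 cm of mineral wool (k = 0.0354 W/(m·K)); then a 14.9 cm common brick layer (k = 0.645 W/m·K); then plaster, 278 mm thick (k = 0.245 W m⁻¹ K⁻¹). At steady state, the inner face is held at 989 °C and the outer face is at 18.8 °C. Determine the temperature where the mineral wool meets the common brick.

T = 215 °C

Treat each layer as a resistance in series:
  R_magnesite brick = L/(kA) = 0.251/(4.21·9.24) = 0.006452 K/W
  R_mineral wool = L/(kA) = 0.189/(0.0354·9.24) = 0.5778 K/W
  R_common brick = L/(kA) = 0.149/(0.645·9.24) = 0.02500 K/W
  R_plaster = L/(kA) = 0.278/(0.245·9.24) = 0.1228 K/W
ΣR = 0.006452 + 0.5778 + 0.02500 + 0.1228 = 0.7321 K/W
Q = ΔT/ΣR = (989 °C − 18.8 °C)/0.7321 = 1325 W
From the inner boundary to the mineral wool/common brick interface, ΣR_partial = 0.5843 K/W.
T_interface = T_in − Q·ΣR_partial = 989 °C − (1325)(0.5843) = 215 °C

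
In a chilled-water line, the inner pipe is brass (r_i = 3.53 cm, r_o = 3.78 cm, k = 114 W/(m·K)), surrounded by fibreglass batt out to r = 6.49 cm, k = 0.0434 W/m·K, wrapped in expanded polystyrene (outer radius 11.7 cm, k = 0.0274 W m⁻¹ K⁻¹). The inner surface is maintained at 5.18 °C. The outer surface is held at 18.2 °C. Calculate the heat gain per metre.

Series thermal resistances, inner to outer:
  R'_brass = ln(0.0378/0.0353)/(2πk) = 0.06843/(2π·114) = 9.553×10^-5 m·K/W
  R'_fibreglass batt = ln(0.0649/0.0378)/(2πk) = 0.5405/(2π·0.0434) = 1.982 m·K/W
  R'_expanded polystyrene = ln(0.117/0.0649)/(2πk) = 0.5893/(2π·0.0274) = 3.423 m·K/W
ΣR = 9.553×10^-5 + 1.982 + 3.423 = 5.405 m·K/W
Q' = ΔT/ΣR = (5.18 °C − 18.2 °C)/5.405 = -2.41 W/m
(Negative Q' ⇒ heat flows inward; heat gain = 2.41 W/m.)

Q' = 2.41 W/m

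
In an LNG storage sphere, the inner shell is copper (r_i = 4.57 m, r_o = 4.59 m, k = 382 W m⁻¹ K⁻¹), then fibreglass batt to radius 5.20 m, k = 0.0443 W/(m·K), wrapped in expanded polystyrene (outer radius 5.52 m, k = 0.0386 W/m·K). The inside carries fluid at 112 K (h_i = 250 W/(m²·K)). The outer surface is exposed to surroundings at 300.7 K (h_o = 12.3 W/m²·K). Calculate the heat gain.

Q = 2730 W

Treat each layer as a resistance in series:
  R_conv,in = 1/(4πr²h) = 1/(4π·4.57²·250) = 1.524×10^-5 K/W
  R_copper = (1/4.57 − 1/4.59)/(4πk) = 9.535×10^-4/(4π·382) = 1.986×10^-7 K/W
  R_fibreglass batt = (1/4.59 − 1/5.20)/(4πk) = 0.02556/(4π·0.0443) = 0.04591 K/W
  R_expanded polystyrene = (1/5.20 − 1/5.52)/(4πk) = 0.01115/(4π·0.0386) = 0.02298 K/W
  R_conv,out = 1/(4πr²h) = 1/(4π·5.52²·12.3) = 2.123×10^-4 K/W
ΣR = 1.524×10^-5 + 1.986×10^-7 + 0.04591 + 0.02298 + 2.123×10^-4 = 0.06912 K/W
Q = ΔT/ΣR = (112 K − 300.7 K)/0.06912 = -2730 W
(Negative Q ⇒ heat flows inward; heat gain = 2730 W.)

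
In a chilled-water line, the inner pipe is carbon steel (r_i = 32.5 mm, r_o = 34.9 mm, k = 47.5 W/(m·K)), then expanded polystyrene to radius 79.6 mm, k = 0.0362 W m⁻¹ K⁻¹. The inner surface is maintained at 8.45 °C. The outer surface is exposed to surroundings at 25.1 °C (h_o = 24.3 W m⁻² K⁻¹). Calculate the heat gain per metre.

Treat each layer as a resistance in series:
  R'_carbon steel = ln(0.0349/0.0325)/(2πk) = 0.07125/(2π·47.5) = 2.387×10^-4 m·K/W
  R'_expanded polystyrene = ln(0.0796/0.0349)/(2πk) = 0.8245/(2π·0.0362) = 3.625 m·K/W
  R'_conv,out = 1/(2πr h) = 1/(2π·0.0796·24.3) = 0.08228 m·K/W
ΣR = 2.387×10^-4 + 3.625 + 0.08228 = 3.708 m·K/W
Q' = ΔT/ΣR = (8.45 °C − 25.1 °C)/3.708 = -4.49 W/m
(Negative Q' ⇒ heat flows inward; heat gain = 4.49 W/m.)

Q' = 4.49 W/m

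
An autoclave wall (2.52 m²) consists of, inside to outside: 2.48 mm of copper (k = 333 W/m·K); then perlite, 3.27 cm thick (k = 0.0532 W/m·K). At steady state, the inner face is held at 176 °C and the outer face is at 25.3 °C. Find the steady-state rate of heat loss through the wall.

Resistance network (inner→outer):
  R_copper = L/(kA) = 0.00248/(333·2.52) = 2.955×10^-6 K/W
  R_perlite = L/(kA) = 0.0327/(0.0532·2.52) = 0.2439 K/W
ΣR = 2.955×10^-6 + 0.2439 = 0.2439 K/W
Q = ΔT/ΣR = (176 °C − 25.3 °C)/0.2439 = 618 W

Q = 618 W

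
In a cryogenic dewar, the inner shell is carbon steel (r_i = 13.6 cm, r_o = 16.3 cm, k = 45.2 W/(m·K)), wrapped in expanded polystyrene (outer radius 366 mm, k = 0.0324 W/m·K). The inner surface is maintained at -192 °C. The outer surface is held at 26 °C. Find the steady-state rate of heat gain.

Q = 26.1 W

Resistance network (inner→outer):
  R_carbon steel = (1/0.136 − 1/0.163)/(4πk) = 1.218/(4π·45.2) = 0.002144 K/W
  R_expanded polystyrene = (1/0.163 − 1/0.366)/(4πk) = 3.403/(4π·0.0324) = 8.357 K/W
ΣR = 0.002144 + 8.357 = 8.359 K/W
Q = ΔT/ΣR = (-192 °C − 26 °C)/8.359 = -26.1 W
(Negative Q ⇒ heat flows inward; heat gain = 26.1 W.)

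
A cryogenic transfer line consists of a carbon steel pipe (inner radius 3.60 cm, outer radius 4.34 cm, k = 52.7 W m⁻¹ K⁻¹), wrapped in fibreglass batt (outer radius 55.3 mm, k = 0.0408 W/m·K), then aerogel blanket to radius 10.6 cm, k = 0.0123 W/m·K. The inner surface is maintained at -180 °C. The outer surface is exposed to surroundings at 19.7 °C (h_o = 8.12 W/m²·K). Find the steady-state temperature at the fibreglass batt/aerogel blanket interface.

T = -160 °C

Series thermal resistances, inner to outer:
  R'_carbon steel = ln(0.0434/0.0360)/(2πk) = 0.1869/(2π·52.7) = 5.646×10^-4 m·K/W
  R'_fibreglass batt = ln(0.0553/0.0434)/(2πk) = 0.2423/(2π·0.0408) = 0.9452 m·K/W
  R'_aerogel blanket = ln(0.106/0.0553)/(2πk) = 0.6507/(2π·0.0123) = 8.419 m·K/W
  R'_conv,out = 1/(2πr h) = 1/(2π·0.106·8.12) = 0.1849 m·K/W
ΣR = 5.646×10^-4 + 0.9452 + 8.419 + 0.1849 = 9.550 m·K/W
Q' = ΔT/ΣR = (-180 °C − 19.7 °C)/9.550 = -20.91 W/m
From the inner boundary to the fibreglass batt/aerogel blanket interface, ΣR_partial = 0.9458 m·K/W.
T_interface = T_in − Q'·ΣR_partial = -180 °C − (-20.91)(0.9458) = -160 °C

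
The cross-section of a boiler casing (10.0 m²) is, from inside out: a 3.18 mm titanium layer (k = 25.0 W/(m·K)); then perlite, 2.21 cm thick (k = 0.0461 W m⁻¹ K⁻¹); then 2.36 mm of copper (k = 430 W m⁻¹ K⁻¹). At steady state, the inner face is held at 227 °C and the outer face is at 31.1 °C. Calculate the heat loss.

Treat each layer as a resistance in series:
  R_titanium = L/(kA) = 0.00318/(25.0·10.0) = 1.272×10^-5 K/W
  R_perlite = L/(kA) = 0.0221/(0.0461·10.0) = 0.04794 K/W
  R_copper = L/(kA) = 0.00236/(430·10.0) = 5.488×10^-7 K/W
ΣR = 1.272×10^-5 + 0.04794 + 5.488×10^-7 = 0.04795 K/W
Q = ΔT/ΣR = (227 °C − 31.1 °C)/0.04795 = 4090 W

Q = 4090 W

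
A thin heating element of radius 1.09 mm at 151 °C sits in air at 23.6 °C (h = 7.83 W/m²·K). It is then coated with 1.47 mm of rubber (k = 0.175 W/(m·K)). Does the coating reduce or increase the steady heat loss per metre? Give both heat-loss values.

increases: 6.83 → 14.6 W/m

Critical radius for a cylinder: r_cr = k/h = 0.0223 m = 2.23 cm.
Outer radius after coating: r₂ = 0.00109 + 0.00147 = 0.00256 m.
Since r₁ < r_cr and r₂ ≤ r_cr, the coating moves toward the maximum at r_cr — heat loss rises.
Bare: R = 1/(2πr₁h) = 18.65 m·K/W; Q = 127.4/18.65 = 6.83 W/m.
Coated: R = R_cond + R_conv = 8.716 m·K/W; Q = 127.4/8.716 = 14.6 W/m.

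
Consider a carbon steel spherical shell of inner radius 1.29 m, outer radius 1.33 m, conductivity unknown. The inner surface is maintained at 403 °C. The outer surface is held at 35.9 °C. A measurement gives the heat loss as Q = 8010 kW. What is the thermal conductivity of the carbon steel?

ΣR = ΔT/Q = |403 − 35.9|/8.01×10^6 = 4.583×10^-5 K/W
(1/r₁−1/r₂)/(4πk) = 4.583×10^-5 ⇒ k = 0.02331/(4π·4.583×10^-5) = 40.5 W/m·K

k = 40.5 W/m·K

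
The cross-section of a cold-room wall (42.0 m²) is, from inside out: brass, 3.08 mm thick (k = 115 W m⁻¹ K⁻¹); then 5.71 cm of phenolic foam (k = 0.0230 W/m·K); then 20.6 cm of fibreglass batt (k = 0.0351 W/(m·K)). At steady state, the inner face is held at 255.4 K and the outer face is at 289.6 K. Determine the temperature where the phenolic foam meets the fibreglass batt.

T = 265.57 K

Resistance network (inner→outer):
  R_brass = L/(kA) = 0.00308/(115·42.0) = 6.377×10^-7 K/W
  R_phenolic foam = L/(kA) = 0.0571/(0.0230·42.0) = 0.05911 K/W
  R_fibreglass batt = L/(kA) = 0.206/(0.0351·42.0) = 0.1397 K/W
ΣR = 6.377×10^-7 + 0.05911 + 0.1397 = 0.1988 K/W
Q = ΔT/ΣR = (255.4 K − 289.6 K)/0.1988 = -172.0 W
From the inner boundary to the phenolic foam/fibreglass batt interface, ΣR_partial = 0.05911 K/W.
T_interface = T_in − Q·ΣR_partial = 255.4 K − (-172.0)(0.05911) = 265.57 K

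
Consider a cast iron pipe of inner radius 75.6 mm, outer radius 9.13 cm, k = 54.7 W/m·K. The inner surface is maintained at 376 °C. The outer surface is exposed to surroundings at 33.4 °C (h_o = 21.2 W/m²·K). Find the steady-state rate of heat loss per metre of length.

Resistance network (inner→outer):
  R'_cast iron = ln(0.0913/0.0756)/(2πk) = 0.1887/(2π·54.7) = 5.490×10^-4 m·K/W
  R'_conv,out = 1/(2πr h) = 1/(2π·0.0913·21.2) = 0.08223 m·K/W
ΣR = 5.490×10^-4 + 0.08223 = 0.08278 m·K/W
Q' = ΔT/ΣR = (376 °C − 33.4 °C)/0.08278 = 4140 W/m

Q' = 4140 W/m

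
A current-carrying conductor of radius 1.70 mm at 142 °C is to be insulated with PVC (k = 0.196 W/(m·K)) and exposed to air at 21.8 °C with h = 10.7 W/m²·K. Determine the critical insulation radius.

For a cylinder, r_cr = k_ins/h = 0.196/10.7 = 0.0183 m = 1.83 cm

r_cr = 1.83 cm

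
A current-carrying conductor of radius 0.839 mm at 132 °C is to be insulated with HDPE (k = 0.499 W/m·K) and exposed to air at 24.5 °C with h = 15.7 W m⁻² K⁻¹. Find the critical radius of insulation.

r_cr = 3.18 cm

For a cylinder, r_cr = k_ins/h = 0.499/15.7 = 0.0318 m = 3.18 cm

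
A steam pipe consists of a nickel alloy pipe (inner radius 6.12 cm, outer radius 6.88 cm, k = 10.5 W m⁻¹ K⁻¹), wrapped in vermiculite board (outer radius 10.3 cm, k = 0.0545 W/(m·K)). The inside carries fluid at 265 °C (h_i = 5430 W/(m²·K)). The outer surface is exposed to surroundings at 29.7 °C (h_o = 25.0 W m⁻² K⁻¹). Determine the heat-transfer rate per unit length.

Q' = 189 W/m

Resistance network (inner→outer):
  R'_conv,in = 1/(2πr h) = 1/(2π·0.0612·5430) = 4.789×10^-4 m·K/W
  R'_nickel alloy = ln(0.0688/0.0612)/(2πk) = 0.1171/(2π·10.5) = 0.001774 m·K/W
  R'_vermiculite board = ln(0.103/0.0688)/(2πk) = 0.4035/(2π·0.0545) = 1.178 m·K/W
  R'_conv,out = 1/(2πr h) = 1/(2π·0.103·25.0) = 0.06181 m·K/W
ΣR = 4.789×10^-4 + 0.001774 + 1.178 + 0.06181 = 1.242 m·K/W
Q' = ΔT/ΣR = (265 °C − 29.7 °C)/1.242 = 189 W/m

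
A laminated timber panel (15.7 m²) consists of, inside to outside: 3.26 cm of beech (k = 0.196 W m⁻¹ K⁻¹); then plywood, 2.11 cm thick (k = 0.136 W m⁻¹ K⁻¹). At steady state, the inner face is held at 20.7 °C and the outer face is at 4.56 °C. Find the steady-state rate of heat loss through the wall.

Q = 788 W

Series thermal resistances, inner to outer:
  R_beech = L/(kA) = 0.0326/(0.196·15.7) = 0.01059 K/W
  R_plywood = L/(kA) = 0.0211/(0.136·15.7) = 0.009882 K/W
ΣR = 0.01059 + 0.009882 = 0.02047 K/W
Q = ΔT/ΣR = (20.7 °C − 4.56 °C)/0.02047 = 788 W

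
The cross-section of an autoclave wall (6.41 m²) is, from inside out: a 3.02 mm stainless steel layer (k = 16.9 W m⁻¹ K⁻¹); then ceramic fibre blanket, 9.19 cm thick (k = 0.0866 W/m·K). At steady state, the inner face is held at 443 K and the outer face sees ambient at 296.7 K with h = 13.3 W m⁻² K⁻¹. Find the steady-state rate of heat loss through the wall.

Q = 825 W

Treat each layer as a resistance in series:
  R_stainless steel = L/(kA) = 0.00302/(16.9·6.41) = 2.788×10^-5 K/W
  R_ceramic fibre blanket = L/(kA) = 0.0919/(0.0866·6.41) = 0.1656 K/W
  R_conv,out = 1/(hA) = 1/(13.3·6.41) = 0.01173 K/W
ΣR = 2.788×10^-5 + 0.1656 + 0.01173 = 0.1774 K/W
Q = ΔT/ΣR = (443 K − 296.7 K)/0.1774 = 825 W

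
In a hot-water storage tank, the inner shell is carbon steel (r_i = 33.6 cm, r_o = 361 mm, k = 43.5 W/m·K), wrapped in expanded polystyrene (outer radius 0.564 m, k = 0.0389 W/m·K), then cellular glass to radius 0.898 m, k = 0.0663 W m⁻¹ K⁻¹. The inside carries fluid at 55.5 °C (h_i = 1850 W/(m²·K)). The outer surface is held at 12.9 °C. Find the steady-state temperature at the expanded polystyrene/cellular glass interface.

Resistance network (inner→outer):
  R_conv,in = 1/(4πr²h) = 1/(4π·0.336²·1850) = 3.810×10^-4 K/W
  R_carbon steel = (1/0.336 − 1/0.361)/(4πk) = 0.2061/(4π·43.5) = 3.770×10^-4 K/W
  R_expanded polystyrene = (1/0.361 − 1/0.564)/(4πk) = 0.9970/(4π·0.0389) = 2.040 K/W
  R_cellular glass = (1/0.564 − 1/0.898)/(4πk) = 0.6595/(4π·0.0663) = 0.7915 K/W
ΣR = 3.810×10^-4 + 3.770×10^-4 + 2.040 + 0.7915 = 2.832 K/W
Q = ΔT/ΣR = (55.5 °C − 12.9 °C)/2.832 = 15.04 W
From the inner boundary to the expanded polystyrene/cellular glass interface, ΣR_partial = 2.041 K/W.
T_interface = T_in − Q·ΣR_partial = 55.5 °C − (15.04)(2.041) = 24.8 °C

T = 24.8 °C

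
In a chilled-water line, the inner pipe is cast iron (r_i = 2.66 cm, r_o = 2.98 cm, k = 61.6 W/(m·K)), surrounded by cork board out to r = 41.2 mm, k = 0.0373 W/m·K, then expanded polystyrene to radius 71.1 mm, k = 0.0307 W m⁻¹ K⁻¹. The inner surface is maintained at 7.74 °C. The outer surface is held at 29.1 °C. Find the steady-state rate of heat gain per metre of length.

Q' = 5.07 W/m

Series thermal resistances, inner to outer:
  R'_cast iron = ln(0.0298/0.0266)/(2πk) = 0.1136/(2π·61.6) = 2.935×10^-4 m·K/W
  R'_cork board = ln(0.0412/0.0298)/(2πk) = 0.3239/(2π·0.0373) = 1.382 m·K/W
  R'_expanded polystyrene = ln(0.0711/0.0412)/(2πk) = 0.5456/(2π·0.0307) = 2.829 m·K/W
ΣR = 2.935×10^-4 + 1.382 + 2.829 = 4.211 m·K/W
Q' = ΔT/ΣR = (7.74 °C − 29.1 °C)/4.211 = -5.07 W/m
(Negative Q' ⇒ heat flows inward; heat gain = 5.07 W/m.)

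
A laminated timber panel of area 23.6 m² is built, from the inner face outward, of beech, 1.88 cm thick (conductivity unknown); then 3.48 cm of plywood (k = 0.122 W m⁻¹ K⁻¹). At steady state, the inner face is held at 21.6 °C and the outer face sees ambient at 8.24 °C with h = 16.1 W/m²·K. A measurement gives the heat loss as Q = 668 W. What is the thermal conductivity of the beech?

ΣR = ΔT/Q = |21.6 − 8.24|/668 = 0.02000 K/W
Known resistances:
  R_plywood = L/(kA) = 0.0348/(0.122·23.6) = 0.01209 K/W
  R_conv,out = 1/(hA) = 1/(16.1·23.6) = 0.002632 K/W
R_beech = ΣR − ΣR_known = 0.02000 − 0.01472 = 0.005280 K/W
L/(kA) = 0.005280 ⇒ k = 0.0188/(0.005280·23.6) = 0.151 W/m·K

k = 0.151 W/m·K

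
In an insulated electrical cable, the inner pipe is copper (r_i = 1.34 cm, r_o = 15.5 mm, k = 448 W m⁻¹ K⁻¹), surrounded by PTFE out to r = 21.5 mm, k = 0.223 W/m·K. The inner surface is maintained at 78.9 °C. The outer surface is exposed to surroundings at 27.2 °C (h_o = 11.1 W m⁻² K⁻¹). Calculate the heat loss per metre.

Treat each layer as a resistance in series:
  R'_copper = ln(0.0155/0.0134)/(2πk) = 0.1456/(2π·448) = 5.172×10^-5 m·K/W
  R'_PTFE = ln(0.0215/0.0155)/(2πk) = 0.3272/(2π·0.223) = 0.2335 m·K/W
  R'_conv,out = 1/(2πr h) = 1/(2π·0.0215·11.1) = 0.6669 m·K/W
ΣR = 5.172×10^-5 + 0.2335 + 0.6669 = 0.9005 m·K/W
Q' = ΔT/ΣR = (78.9 °C − 27.2 °C)/0.9005 = 57.4 W/m

Q' = 57.4 W/m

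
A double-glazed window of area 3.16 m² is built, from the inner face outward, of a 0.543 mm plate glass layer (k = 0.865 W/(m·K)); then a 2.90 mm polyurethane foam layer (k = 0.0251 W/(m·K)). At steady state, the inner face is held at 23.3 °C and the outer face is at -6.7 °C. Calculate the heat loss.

Treat each layer as a resistance in series:
  R_plate glass = L/(kA) = 5.43×10^-4/(0.865·3.16) = 1.987×10^-4 K/W
  R_polyurethane foam = L/(kA) = 0.00290/(0.0251·3.16) = 0.03656 K/W
ΣR = 1.987×10^-4 + 0.03656 = 0.03676 K/W
Q = ΔT/ΣR = (23.3 °C − -6.7 °C)/0.03676 = 816 W

Q = 816 W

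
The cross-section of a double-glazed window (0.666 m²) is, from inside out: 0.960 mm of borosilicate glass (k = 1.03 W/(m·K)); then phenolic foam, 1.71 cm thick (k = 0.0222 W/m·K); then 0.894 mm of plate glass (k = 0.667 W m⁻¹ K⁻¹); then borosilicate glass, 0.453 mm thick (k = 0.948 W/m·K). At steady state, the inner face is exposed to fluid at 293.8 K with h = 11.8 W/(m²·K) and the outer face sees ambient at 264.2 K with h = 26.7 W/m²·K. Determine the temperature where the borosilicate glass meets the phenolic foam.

T = 291.0 K

Resistance network (inner→outer):
  R_conv,in = 1/(hA) = 1/(11.8·0.666) = 0.1272 K/W
  R_borosilicate glass = L/(kA) = 9.60×10^-4/(1.03·0.666) = 0.001399 K/W
  R_phenolic foam = L/(kA) = 0.0171/(0.0222·0.666) = 1.157 K/W
  R_plate glass = L/(kA) = 8.94×10^-4/(0.667·0.666) = 0.002013 K/W
  R_borosilicate glass = L/(kA) = 4.53×10^-4/(0.948·0.666) = 7.175×10^-4 K/W
  R_conv,out = 1/(hA) = 1/(26.7·0.666) = 0.05624 K/W
ΣR = 0.1272 + 0.001399 + 1.157 + 0.002013 + 7.175×10^-4 + 0.05624 = 1.345 K/W
Q = ΔT/ΣR = (293.8 K − 264.2 K)/1.345 = 22.01 W
From the inner boundary to the borosilicate glass/phenolic foam interface, ΣR_partial = 0.1286 K/W.
T_interface = T_in − Q·ΣR_partial = 293.8 K − (22.01)(0.1286) = 291.0 K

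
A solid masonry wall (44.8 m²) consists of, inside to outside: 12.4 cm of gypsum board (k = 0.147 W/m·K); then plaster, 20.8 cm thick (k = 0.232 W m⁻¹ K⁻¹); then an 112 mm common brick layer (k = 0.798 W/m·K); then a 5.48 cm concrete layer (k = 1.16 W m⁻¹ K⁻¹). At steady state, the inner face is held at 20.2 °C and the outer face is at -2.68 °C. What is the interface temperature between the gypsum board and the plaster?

T = 10.2 °C

Treat each layer as a resistance in series:
  R_gypsum board = L/(kA) = 0.124/(0.147·44.8) = 0.01883 K/W
  R_plaster = L/(kA) = 0.208/(0.232·44.8) = 0.02001 K/W
  R_common brick = L/(kA) = 0.112/(0.798·44.8) = 0.003133 K/W
  R_concrete = L/(kA) = 0.0548/(1.16·44.8) = 0.001054 K/W
ΣR = 0.01883 + 0.02001 + 0.003133 + 0.001054 = 0.04303 K/W
Q = ΔT/ΣR = (20.2 °C − -2.68 °C)/0.04303 = 531.7 W
From the inner boundary to the gypsum board/plaster interface, ΣR_partial = 0.01883 K/W.
T_interface = T_in − Q·ΣR_partial = 20.2 °C − (531.7)(0.01883) = 10.2 °C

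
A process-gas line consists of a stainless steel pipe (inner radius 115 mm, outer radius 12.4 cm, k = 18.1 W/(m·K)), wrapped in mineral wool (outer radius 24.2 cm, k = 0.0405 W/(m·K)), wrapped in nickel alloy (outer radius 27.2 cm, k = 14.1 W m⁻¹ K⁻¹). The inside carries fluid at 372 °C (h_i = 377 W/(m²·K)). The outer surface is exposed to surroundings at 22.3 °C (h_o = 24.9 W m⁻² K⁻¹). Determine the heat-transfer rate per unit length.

Series thermal resistances, inner to outer:
  R'_conv,in = 1/(2πr h) = 1/(2π·0.115·377) = 0.003671 m·K/W
  R'_stainless steel = ln(0.124/0.115)/(2πk) = 0.07535/(2π·18.1) = 6.626×10^-4 m·K/W
  R'_mineral wool = ln(0.242/0.124)/(2πk) = 0.6687/(2π·0.0405) = 2.628 m·K/W
  R'_nickel alloy = ln(0.272/0.242)/(2πk) = 0.1169/(2π·14.1) = 0.001319 m·K/W
  R'_conv,out = 1/(2πr h) = 1/(2π·0.272·24.9) = 0.02350 m·K/W
ΣR = 0.003671 + 6.626×10^-4 + 2.628 + 0.001319 + 0.02350 = 2.657 m·K/W
Q' = ΔT/ΣR = (372 °C − 22.3 °C)/2.657 = 132 W/m

Q' = 132 W/m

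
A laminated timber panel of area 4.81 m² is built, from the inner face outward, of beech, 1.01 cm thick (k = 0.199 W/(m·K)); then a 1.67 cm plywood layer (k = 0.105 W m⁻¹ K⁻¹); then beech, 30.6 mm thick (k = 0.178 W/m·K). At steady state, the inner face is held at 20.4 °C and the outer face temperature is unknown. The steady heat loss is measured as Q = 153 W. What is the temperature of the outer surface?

T_out = 8.26 °C

Sum the resistances:
  R_beech = L/(kA) = 0.0101/(0.199·4.81) = 0.01055 K/W
  R_plywood = L/(kA) = 0.0167/(0.105·4.81) = 0.03307 K/W
  R_beech = L/(kA) = 0.0306/(0.178·4.81) = 0.03574 K/W
ΣR = 0.07936 K/W
ΔT = Q·ΣR = 153 × 0.07936 = 12.14 K
Heat flows outward, so T_out = T_in − ΔT = 20.4 − 12.14 = 8.26 °C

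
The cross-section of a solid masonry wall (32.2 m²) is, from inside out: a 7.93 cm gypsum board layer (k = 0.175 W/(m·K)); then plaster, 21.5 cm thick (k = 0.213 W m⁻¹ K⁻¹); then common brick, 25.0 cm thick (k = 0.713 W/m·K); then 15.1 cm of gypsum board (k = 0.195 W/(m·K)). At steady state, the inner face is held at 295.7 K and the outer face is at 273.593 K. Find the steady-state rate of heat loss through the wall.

Q = 275 W

Resistance network (inner→outer):
  R_gypsum board = L/(kA) = 0.0793/(0.175·32.2) = 0.01407 K/W
  R_plaster = L/(kA) = 0.215/(0.213·32.2) = 0.03135 K/W
  R_common brick = L/(kA) = 0.250/(0.713·32.2) = 0.01089 K/W
  R_gypsum board = L/(kA) = 0.151/(0.195·32.2) = 0.02405 K/W
ΣR = 0.01407 + 0.03135 + 0.01089 + 0.02405 = 0.08036 K/W
Q = ΔT/ΣR = (295.7 K − 273.593 K)/0.08036 = 275 W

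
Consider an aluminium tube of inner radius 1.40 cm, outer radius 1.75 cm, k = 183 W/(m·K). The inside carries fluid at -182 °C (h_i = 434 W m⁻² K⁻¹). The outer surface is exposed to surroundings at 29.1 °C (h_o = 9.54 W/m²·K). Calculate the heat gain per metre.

Q' = 215 W/m

Treat each layer as a resistance in series:
  R'_conv,in = 1/(2πr h) = 1/(2π·0.0140·434) = 0.02619 m·K/W
  R'_aluminium = ln(0.0175/0.0140)/(2πk) = 0.2231/(2π·183) = 1.941×10^-4 m·K/W
  R'_conv,out = 1/(2πr h) = 1/(2π·0.0175·9.54) = 0.9533 m·K/W
ΣR = 0.02619 + 1.941×10^-4 + 0.9533 = 0.9797 m·K/W
Q' = ΔT/ΣR = (-182 °C − 29.1 °C)/0.9797 = -215 W/m
(Negative Q' ⇒ heat flows inward; heat gain = 215 W/m.)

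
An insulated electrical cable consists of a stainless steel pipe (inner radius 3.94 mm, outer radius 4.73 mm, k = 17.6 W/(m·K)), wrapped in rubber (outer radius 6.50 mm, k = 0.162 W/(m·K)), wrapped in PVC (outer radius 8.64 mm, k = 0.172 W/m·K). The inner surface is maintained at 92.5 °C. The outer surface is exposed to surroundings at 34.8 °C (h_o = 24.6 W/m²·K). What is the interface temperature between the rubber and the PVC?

Resistance network (inner→outer):
  R'_stainless steel = ln(0.00473/0.00394)/(2πk) = 0.1827/(2π·17.6) = 0.001653 m·K/W
  R'_rubber = ln(0.00650/0.00473)/(2πk) = 0.3179/(2π·0.162) = 0.3123 m·K/W
  R'_PVC = ln(0.00864/0.00650)/(2πk) = 0.2846/(2π·0.172) = 0.2633 m·K/W
  R'_conv,out = 1/(2πr h) = 1/(2π·0.00864·24.6) = 0.7488 m·K/W
ΣR = 0.001653 + 0.3123 + 0.2633 + 0.7488 = 1.326 m·K/W
Q' = ΔT/ΣR = (92.5 °C − 34.8 °C)/1.326 = 43.51 W/m
From the inner boundary to the rubber/PVC interface, ΣR_partial = 0.3140 m·K/W.
T_interface = T_in − Q'·ΣR_partial = 92.5 °C − (43.51)(0.3140) = 78.8 °C

T = 78.8 °C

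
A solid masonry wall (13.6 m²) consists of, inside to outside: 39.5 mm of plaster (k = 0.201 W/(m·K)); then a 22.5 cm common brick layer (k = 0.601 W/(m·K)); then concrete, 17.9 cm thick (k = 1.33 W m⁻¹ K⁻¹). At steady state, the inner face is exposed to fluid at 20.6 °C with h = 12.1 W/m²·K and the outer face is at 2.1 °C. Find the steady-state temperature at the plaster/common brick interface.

T = 14.0 °C

Resistance network (inner→outer):
  R_conv,in = 1/(hA) = 1/(12.1·13.6) = 0.006077 K/W
  R_plaster = L/(kA) = 0.0395/(0.201·13.6) = 0.01445 K/W
  R_common brick = L/(kA) = 0.225/(0.601·13.6) = 0.02753 K/W
  R_concrete = L/(kA) = 0.179/(1.33·13.6) = 0.009896 K/W
ΣR = 0.006077 + 0.01445 + 0.02753 + 0.009896 = 0.05795 K/W
Q = ΔT/ΣR = (20.6 °C − 2.1 °C)/0.05795 = 319.2 W
From the inner boundary to the plaster/common brick interface, ΣR_partial = 0.02053 K/W.
T_interface = T_in − Q·ΣR_partial = 20.6 °C − (319.2)(0.02053) = 14.0 °C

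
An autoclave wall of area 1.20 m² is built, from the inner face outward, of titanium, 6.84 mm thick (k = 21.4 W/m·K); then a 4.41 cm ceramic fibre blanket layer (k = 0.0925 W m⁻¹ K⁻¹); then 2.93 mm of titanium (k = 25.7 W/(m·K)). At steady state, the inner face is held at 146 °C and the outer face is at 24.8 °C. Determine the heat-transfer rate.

Treat each layer as a resistance in series:
  R_titanium = L/(kA) = 0.00684/(21.4·1.20) = 2.664×10^-4 K/W
  R_ceramic fibre blanket = L/(kA) = 0.0441/(0.0925·1.20) = 0.3973 K/W
  R_titanium = L/(kA) = 0.00293/(25.7·1.20) = 9.501×10^-5 K/W
ΣR = 2.664×10^-4 + 0.3973 + 9.501×10^-5 = 0.3977 K/W
Q = ΔT/ΣR = (146 °C − 24.8 °C)/0.3977 = 305 W

Q = 305 W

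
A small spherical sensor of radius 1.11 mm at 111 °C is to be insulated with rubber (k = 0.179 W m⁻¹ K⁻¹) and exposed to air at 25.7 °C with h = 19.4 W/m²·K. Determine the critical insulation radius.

For a sphere, r_cr = 2k_ins/h = 2·0.179/19.4 = 0.0185 m = 1.85 cm

r_cr = 1.85 cm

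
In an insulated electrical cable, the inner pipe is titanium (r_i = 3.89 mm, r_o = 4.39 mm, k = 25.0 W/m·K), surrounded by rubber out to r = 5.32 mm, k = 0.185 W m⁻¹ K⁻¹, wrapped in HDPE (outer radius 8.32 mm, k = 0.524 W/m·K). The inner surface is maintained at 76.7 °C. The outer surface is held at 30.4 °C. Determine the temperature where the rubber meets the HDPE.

T = 51.2 °C

Series thermal resistances, inner to outer:
  R'_titanium = ln(0.00439/0.00389)/(2πk) = 0.1209/(2π·25.0) = 7.698×10^-4 m·K/W
  R'_rubber = ln(0.00532/0.00439)/(2πk) = 0.1921/(2π·0.185) = 0.1653 m·K/W
  R'_HDPE = ln(0.00832/0.00532)/(2πk) = 0.4472/(2π·0.524) = 0.1358 m·K/W
ΣR = 7.698×10^-4 + 0.1653 + 0.1358 = 0.3019 m·K/W
Q' = ΔT/ΣR = (76.7 °C − 30.4 °C)/0.3019 = 153.4 W/m
From the inner boundary to the rubber/HDPE interface, ΣR_partial = 0.1661 m·K/W.
T_interface = T_in − Q'·ΣR_partial = 76.7 °C − (153.4)(0.1661) = 51.2 °C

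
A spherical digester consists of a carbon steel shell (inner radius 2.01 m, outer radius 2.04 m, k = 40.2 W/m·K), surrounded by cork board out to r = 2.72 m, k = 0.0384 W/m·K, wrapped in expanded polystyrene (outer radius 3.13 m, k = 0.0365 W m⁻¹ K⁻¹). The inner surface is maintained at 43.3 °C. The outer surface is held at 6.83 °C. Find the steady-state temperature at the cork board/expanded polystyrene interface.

Treat each layer as a resistance in series:
  R_carbon steel = (1/2.01 − 1/2.04)/(4πk) = 0.007316/(4π·40.2) = 1.448×10^-5 K/W
  R_cork board = (1/2.04 − 1/2.72)/(4πk) = 0.1225/(4π·0.0384) = 0.2540 K/W
  R_expanded polystyrene = (1/2.72 − 1/3.13)/(4πk) = 0.04816/(4π·0.0365) = 0.1050 K/W
ΣR = 1.448×10^-5 + 0.2540 + 0.1050 = 0.3590 K/W
Q = ΔT/ΣR = (43.3 °C − 6.83 °C)/0.3590 = 101.6 W
From the inner boundary to the cork board/expanded polystyrene interface, ΣR_partial = 0.2540 K/W.
T_interface = T_in − Q·ΣR_partial = 43.3 °C − (101.6)(0.2540) = 17.5 °C

T = 17.5 °C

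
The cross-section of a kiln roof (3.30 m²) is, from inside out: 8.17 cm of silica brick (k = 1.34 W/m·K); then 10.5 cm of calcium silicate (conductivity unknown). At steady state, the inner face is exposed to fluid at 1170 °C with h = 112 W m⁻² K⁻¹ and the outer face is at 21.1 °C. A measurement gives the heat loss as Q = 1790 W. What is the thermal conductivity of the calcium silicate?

ΣR = ΔT/Q = |1170 − 21.1|/1790 = 0.6418 K/W
Known resistances:
  R_conv,in = 1/(hA) = 1/(112·3.30) = 0.002706 K/W
  R_silica brick = L/(kA) = 0.0817/(1.34·3.30) = 0.01848 K/W
R_calcium silicate = ΣR − ΣR_known = 0.6418 − 0.02119 = 0.6206 K/W
L/(kA) = 0.6206 ⇒ k = 0.105/(0.6206·3.30) = 0.0513 W/m·K

k = 0.0513 W/m·K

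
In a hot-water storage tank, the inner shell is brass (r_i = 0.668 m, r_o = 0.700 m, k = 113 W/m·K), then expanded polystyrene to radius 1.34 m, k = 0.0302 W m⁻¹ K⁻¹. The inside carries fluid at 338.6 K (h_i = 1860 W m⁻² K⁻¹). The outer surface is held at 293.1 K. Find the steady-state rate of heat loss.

Q = 25.3 W

Treat each layer as a resistance in series:
  R_conv,in = 1/(4πr²h) = 1/(4π·0.668²·1860) = 9.588×10^-5 K/W
  R_brass = (1/0.668 − 1/0.700)/(4πk) = 0.06843/(4π·113) = 4.819×10^-5 K/W
  R_expanded polystyrene = (1/0.700 − 1/1.34)/(4πk) = 0.6823/(4π·0.0302) = 1.798 K/W
ΣR = 9.588×10^-5 + 4.819×10^-5 + 1.798 = 1.798 K/W
Q = ΔT/ΣR = (338.6 K − 293.1 K)/1.798 = 25.3 W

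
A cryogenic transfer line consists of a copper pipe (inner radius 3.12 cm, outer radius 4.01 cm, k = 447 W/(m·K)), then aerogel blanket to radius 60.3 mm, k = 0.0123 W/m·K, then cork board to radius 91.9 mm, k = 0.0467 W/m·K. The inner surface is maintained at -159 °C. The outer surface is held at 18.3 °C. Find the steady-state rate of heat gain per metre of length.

Treat each layer as a resistance in series:
  R'_copper = ln(0.0401/0.0312)/(2πk) = 0.2510/(2π·447) = 8.935×10^-5 m·K/W
  R'_aerogel blanket = ln(0.0603/0.0401)/(2πk) = 0.4080/(2π·0.0123) = 5.279 m·K/W
  R'_cork board = ln(0.0919/0.0603)/(2πk) = 0.4214/(2π·0.0467) = 1.436 m·K/W
ΣR = 8.935×10^-5 + 5.279 + 1.436 = 6.715 m·K/W
Q' = ΔT/ΣR = (-159 °C − 18.3 °C)/6.715 = -26.4 W/m
(Negative Q' ⇒ heat flows inward; heat gain = 26.4 W/m.)

Q' = 26.4 W/m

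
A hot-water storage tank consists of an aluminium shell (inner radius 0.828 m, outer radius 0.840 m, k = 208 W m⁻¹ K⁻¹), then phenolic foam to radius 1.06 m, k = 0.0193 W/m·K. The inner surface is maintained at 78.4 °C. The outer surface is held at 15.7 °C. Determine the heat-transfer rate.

Q = 61.5 W

Treat each layer as a resistance in series:
  R_aluminium = (1/0.828 − 1/0.840)/(4πk) = 0.01725/(4π·208) = 6.601×10^-6 K/W
  R_phenolic foam = (1/0.840 − 1/1.06)/(4πk) = 0.2471/(4π·0.0193) = 1.019 K/W
ΣR = 6.601×10^-6 + 1.019 = 1.019 K/W
Q = ΔT/ΣR = (78.4 °C − 15.7 °C)/1.019 = 61.5 W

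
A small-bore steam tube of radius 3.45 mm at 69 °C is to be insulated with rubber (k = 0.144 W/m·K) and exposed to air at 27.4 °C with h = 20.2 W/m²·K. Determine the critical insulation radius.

For a cylinder, r_cr = k_ins/h = 0.144/20.2 = 0.00713 m = 0.713 cm

r_cr = 0.713 cm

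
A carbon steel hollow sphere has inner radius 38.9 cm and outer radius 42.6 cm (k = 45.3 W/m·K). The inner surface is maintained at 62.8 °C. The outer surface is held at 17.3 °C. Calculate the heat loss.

Q = 116 kW

Q = 4πk·ΔT/(1/r₁ − 1/r₂) = 4π × 45.3 × 45.5 / (1/0.389 − 1/0.426) = 1.16×10^5 W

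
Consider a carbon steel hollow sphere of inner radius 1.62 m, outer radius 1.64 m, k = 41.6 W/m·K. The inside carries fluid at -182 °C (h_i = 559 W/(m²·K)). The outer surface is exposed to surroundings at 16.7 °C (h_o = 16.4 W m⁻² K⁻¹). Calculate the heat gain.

Q = 1.06×10^5 W

Series thermal resistances, inner to outer:
  R_conv,in = 1/(4πr²h) = 1/(4π·1.62²·559) = 5.424×10^-5 K/W
  R_carbon steel = (1/1.62 − 1/1.64)/(4πk) = 0.007528/(4π·41.6) = 1.440×10^-5 K/W
  R_conv,out = 1/(4πr²h) = 1/(4π·1.64²·16.4) = 0.001804 K/W
ΣR = 5.424×10^-5 + 1.440×10^-5 + 0.001804 = 0.001873 K/W
Q = ΔT/ΣR = (-182 °C − 16.7 °C)/0.001873 = -1.06×10^5 W
(Negative Q ⇒ heat flows inward; heat gain = 1.06×10^5 W.)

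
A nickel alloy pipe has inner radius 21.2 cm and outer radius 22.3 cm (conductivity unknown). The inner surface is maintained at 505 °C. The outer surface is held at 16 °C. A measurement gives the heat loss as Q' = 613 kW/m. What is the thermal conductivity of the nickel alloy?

k = 10.1 W/m·K

ΣR = ΔT/Q' = |505 − 16|/6.13×10^5 = 7.977×10^-4 m·K/W
ln(r₂/r₁)/(2πk) = 7.977×10^-4 ⇒ k = 0.05059/(2π·7.977×10^-4) = 10.1 W/m·K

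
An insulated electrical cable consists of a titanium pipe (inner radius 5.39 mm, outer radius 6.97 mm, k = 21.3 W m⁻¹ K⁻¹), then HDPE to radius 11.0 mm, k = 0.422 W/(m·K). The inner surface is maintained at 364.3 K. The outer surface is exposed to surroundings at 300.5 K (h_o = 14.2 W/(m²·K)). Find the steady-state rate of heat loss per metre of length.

Treat each layer as a resistance in series:
  R'_titanium = ln(0.00697/0.00539)/(2πk) = 0.2571/(2π·21.3) = 0.001921 m·K/W
  R'_HDPE = ln(0.0110/0.00697)/(2πk) = 0.4563/(2π·0.422) = 0.1721 m·K/W
  R'_conv,out = 1/(2πr h) = 1/(2π·0.0110·14.2) = 1.019 m·K/W
ΣR = 0.001921 + 0.1721 + 1.019 = 1.193 m·K/W
Q' = ΔT/ΣR = (364.3 K − 300.5 K)/1.193 = 53.5 W/m

Q' = 53.5 W/m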